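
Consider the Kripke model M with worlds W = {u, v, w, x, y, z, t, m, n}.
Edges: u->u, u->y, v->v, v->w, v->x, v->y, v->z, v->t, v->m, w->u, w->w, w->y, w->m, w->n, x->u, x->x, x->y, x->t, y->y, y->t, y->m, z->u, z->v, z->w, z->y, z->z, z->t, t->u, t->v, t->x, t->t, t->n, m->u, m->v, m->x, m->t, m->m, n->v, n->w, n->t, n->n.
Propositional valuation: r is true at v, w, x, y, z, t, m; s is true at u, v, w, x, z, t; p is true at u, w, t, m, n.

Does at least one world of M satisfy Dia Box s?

Recall that Box ψ holds at a world iff ψ holds at every accessible world, and Dia ψ holds iff ψ holds at some accessible world.
Let φ = Dia Box s. Evaluate φ at each world:
  u (successors {u, y}): φ is false.
  v (successors {v, w, x, y, z, t, m}): φ is false.
  w (successors {u, w, y, m, n}): φ is false.
  x (successors {u, x, y, t}): φ is false.
  y (successors {y, t, m}): φ is false.
  z (successors {u, v, w, y, z, t}): φ is false.
  t (successors {u, v, x, t, n}): φ is false.
  m (successors {u, v, x, t, m}): φ is false.
  n (successors {v, w, t, n}): φ is false.
For instance, at t:
  At t: Dia Box s requires Box s at some successor in {u, v, x, t, n}.
    At u: Box s is false.
    At v: Box s is false.
    At x: Box s is false.
    At t: Box s is false.
    At n: Box s is false.
  So Dia Box s is false at t.

No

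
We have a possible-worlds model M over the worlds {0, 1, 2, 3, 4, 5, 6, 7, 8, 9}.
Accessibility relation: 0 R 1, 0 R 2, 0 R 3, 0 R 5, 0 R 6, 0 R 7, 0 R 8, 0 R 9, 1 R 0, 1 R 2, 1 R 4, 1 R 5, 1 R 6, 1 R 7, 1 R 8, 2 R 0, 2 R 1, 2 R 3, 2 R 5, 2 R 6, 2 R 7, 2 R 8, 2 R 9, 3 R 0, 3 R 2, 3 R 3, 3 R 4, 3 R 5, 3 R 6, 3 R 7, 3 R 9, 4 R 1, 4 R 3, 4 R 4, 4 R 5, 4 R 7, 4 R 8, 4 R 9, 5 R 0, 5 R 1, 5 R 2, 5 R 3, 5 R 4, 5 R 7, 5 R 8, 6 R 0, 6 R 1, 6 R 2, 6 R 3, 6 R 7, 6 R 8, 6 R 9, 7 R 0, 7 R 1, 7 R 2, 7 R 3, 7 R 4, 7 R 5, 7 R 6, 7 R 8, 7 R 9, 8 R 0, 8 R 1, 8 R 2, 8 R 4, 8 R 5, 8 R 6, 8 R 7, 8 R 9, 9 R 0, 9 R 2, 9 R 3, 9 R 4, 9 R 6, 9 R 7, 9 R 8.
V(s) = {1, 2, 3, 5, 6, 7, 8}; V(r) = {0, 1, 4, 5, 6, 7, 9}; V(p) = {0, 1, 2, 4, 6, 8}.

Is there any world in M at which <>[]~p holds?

No

Let φ = <>[]~p. Evaluate φ at each world:
  0 (successors {1, 2, 3, 5, 6, 7, 8, 9}): φ is false.
  1 (successors {0, 2, 4, 5, 6, 7, 8}): φ is false.
  2 (successors {0, 1, 3, 5, 6, 7, 8, 9}): φ is false.
  3 (successors {0, 2, 3, 4, 5, 6, 7, 9}): φ is false.
  4 (successors {1, 3, 4, 5, 7, 8, 9}): φ is false.
  5 (successors {0, 1, 2, 3, 4, 7, 8}): φ is false.
  6 (successors {0, 1, 2, 3, 7, 8, 9}): φ is false.
  7 (successors {0, 1, 2, 3, 4, 5, 6, 8, 9}): φ is false.
  8 (successors {0, 1, 2, 4, 5, 6, 7, 9}): φ is false.
  9 (successors {0, 2, 3, 4, 6, 7, 8}): φ is false.
For instance, at 3:
  At 3: <>[]~p requires []~p at some successor in {0, 2, 3, 4, 5, 6, 7, 9}.
    At 0: []~p is false.
    At 2: []~p is false.
    At 3: []~p is false.
    At 4: []~p is false.
    At 5: []~p is false.
    At 6: []~p is false.
    At 7: []~p is false.
    At 9: []~p is false.
  So <>[]~p is false at 3.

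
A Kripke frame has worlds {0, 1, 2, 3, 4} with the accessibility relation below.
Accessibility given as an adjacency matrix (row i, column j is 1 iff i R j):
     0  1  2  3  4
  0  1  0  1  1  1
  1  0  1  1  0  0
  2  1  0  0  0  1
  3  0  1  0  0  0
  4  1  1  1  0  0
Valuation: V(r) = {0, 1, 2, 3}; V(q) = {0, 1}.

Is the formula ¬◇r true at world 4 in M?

At 4: ◇r is true, so ¬◇r is false.
  At 4: ◇r requires r at some successor in {0, 1, 2}.
    r holds at 0, so ◇r is true at 4.

No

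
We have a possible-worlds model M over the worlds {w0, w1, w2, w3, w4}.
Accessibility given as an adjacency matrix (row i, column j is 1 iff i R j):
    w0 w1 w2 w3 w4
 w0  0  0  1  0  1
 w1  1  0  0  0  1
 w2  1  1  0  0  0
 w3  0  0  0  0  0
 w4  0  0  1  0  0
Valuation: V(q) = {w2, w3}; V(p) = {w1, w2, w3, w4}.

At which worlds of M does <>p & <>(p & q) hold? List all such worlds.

w0, w4

Recall that <>ψ holds at a world iff ψ holds at some accessible world.
Let φ = <>p & <>(p & q). Evaluate φ at each world:
  w0 (successors {w2, w4}): φ is true.
  w1 (successors {w0, w4}): φ is false.
  w2 (successors {w0, w1}): φ is false.
  w3 (successors ∅): φ is false.
  w4 (successors {w2}): φ is true.
For instance, at w0:
  At w0: <>p is true, <>(p & q) is true, so <>p & <>(p & q) is true.
    At w0: <>p requires p at some successor in {w2, w4}.
      p holds at w2, so <>p is true at w0.
    At w0: <>(p & q) requires p & q at some successor in {w2, w4}.
      p & q holds at w2, so <>(p & q) is true at w0.
Satisfying worlds: {w0, w4}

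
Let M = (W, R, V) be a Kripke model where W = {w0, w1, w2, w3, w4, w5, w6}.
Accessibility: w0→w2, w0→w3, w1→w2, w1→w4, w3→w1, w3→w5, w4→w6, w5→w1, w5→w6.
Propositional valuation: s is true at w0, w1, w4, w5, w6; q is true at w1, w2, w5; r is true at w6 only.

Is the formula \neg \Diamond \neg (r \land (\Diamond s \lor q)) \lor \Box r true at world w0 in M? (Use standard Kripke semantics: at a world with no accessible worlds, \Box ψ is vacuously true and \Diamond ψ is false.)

No

At w0: \neg \Diamond \neg (r \land (\Diamond s \lor q)) is false, \Box r is false, so \neg \Diamond \neg (r \land (\Diamond s \lor q)) \lor \Box r is false.
  At w0: \Diamond \neg (r \land (\Diamond s \lor q)) is true, so \neg \Diamond \neg (r \land (\Diamond s \lor q)) is false.
    At w0: \Diamond \neg (r \land (\Diamond s \lor q)) requires \neg (r \land (\Diamond s \lor q)) at some successor in {w2, w3}.
      \neg (r \land (\Diamond s \lor q)) holds at w2, so \Diamond \neg (r \land (\Diamond s \lor q)) is true at w0.
  At w0: \Box r requires r at every successor {w2, w3}.
    r fails at w2, so \Box r is false at w0.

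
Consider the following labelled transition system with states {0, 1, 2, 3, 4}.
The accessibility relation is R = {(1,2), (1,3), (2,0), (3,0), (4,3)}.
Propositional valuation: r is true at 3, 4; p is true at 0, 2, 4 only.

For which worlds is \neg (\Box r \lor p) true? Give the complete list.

1, 3

Recall that \Box ψ holds at a world iff ψ holds at every accessible world, and \Diamond ψ holds iff ψ holds at some accessible world.
Let φ = \neg (\Box r \lor p). Evaluate φ at each world:
  0 (successors ∅): φ is false.
  1 (successors {2, 3}): φ is true.
  2 (successors {0}): φ is false.
  3 (successors {0}): φ is true.
  4 (successors {3}): φ is false.
For instance, at 3:
  At 3: \Box r \lor p is false, so \neg (\Box r \lor p) is true.
    At 3: \Box r is false, p is false, so \Box r \lor p is false.
      At 3: \Box r requires r at every successor {0}.
        r fails at 0, so \Box r is false at 3.
Satisfying worlds: {1, 3}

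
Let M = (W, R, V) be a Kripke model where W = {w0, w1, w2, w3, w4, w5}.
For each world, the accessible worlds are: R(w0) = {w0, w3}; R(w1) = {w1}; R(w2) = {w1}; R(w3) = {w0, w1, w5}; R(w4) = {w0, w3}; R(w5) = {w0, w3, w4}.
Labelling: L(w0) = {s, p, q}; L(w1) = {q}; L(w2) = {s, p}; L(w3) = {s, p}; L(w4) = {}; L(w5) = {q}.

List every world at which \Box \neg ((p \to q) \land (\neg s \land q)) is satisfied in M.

Let φ = \Box \neg ((p \to q) \land (\neg s \land q)). Evaluate φ at each world:
  w0 (successors {w0, w3}): φ is true.
  w1 (successors {w1}): φ is false.
  w2 (successors {w1}): φ is false.
  w3 (successors {w0, w1, w5}): φ is false.
  w4 (successors {w0, w3}): φ is true.
  w5 (successors {w0, w3, w4}): φ is true.
For instance, at w4:
  At w4: \Box \neg ((p \to q) \land (\neg s \land q)) requires \neg ((p \to q) \land (\neg s \land q)) at every successor {w0, w3}.
    At w0: \neg ((p \to q) \land (\neg s \land q)) is true.
    At w3: \neg ((p \to q) \land (\neg s \land q)) is true.
  So \Box \neg ((p \to q) \land (\neg s \land q)) is true at w4.
Satisfying worlds: {w0, w4, w5}

w0, w4, w5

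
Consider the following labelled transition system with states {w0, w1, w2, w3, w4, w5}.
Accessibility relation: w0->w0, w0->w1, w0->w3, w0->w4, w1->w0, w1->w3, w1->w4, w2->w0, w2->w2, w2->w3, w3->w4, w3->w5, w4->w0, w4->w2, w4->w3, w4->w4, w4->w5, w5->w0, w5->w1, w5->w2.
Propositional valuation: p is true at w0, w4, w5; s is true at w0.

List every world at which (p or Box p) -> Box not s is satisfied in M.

w1, w2, w3

Recall that Box ψ holds at a world iff ψ holds at every accessible world, and Dia ψ holds iff ψ holds at some accessible world.
Let φ = (p or Box p) -> Box not s. Evaluate φ at each world:
  w0 (successors {w0, w1, w3, w4}): φ is false.
  w1 (successors {w0, w3, w4}): φ is true.
  w2 (successors {w0, w2, w3}): φ is true.
  w3 (successors {w4, w5}): φ is true.
  w4 (successors {w0, w2, w3, w4, w5}): φ is false.
  w5 (successors {w0, w1, w2}): φ is false.
For instance, at w4:
  At w4: p or Box p is true, Box not s is false, so (p or Box p) -> Box not s is false.
    At w4: p is true, Box p is false, so p or Box p is true.
      At w4: Box p requires p at every successor {w0, w2, w3, w4, w5}.
        p fails at w2, so Box p is false at w4.
    At w4: Box not s requires not s at every successor {w0, w2, w3, w4, w5}.
      not s fails at w0, so Box not s is false at w4.
Satisfying worlds: {w1, w2, w3}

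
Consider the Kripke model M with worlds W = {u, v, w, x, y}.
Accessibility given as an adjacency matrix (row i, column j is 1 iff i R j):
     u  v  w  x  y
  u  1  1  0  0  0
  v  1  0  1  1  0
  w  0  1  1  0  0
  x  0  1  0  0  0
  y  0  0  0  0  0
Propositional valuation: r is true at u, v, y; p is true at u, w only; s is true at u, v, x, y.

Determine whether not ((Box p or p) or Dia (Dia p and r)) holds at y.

At y: (Box p or p) or Dia (Dia p and r) is true, so not ((Box p or p) or Dia (Dia p and r)) is false.
  At y: Box p or p is true, Dia (Dia p and r) is false, so (Box p or p) or Dia (Dia p and r) is true.
    At y: Box p is true, p is false, so Box p or p is true.
      At y: no accessible worlds, so Box p holds vacuously.
    At y: no accessible worlds, so Dia (Dia p and r) is false.

No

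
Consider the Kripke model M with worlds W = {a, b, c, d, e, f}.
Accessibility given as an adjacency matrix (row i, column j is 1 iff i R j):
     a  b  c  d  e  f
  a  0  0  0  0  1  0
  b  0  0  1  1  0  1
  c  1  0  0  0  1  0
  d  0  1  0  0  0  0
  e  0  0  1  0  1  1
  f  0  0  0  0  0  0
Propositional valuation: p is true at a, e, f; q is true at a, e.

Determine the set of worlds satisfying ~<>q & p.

f

Let φ = ~<>q & p. Evaluate φ at each world:
  a (successors {e}): φ is false.
  b (successors {c, d, f}): φ is false.
  c (successors {a, e}): φ is false.
  d (successors {b}): φ is false.
  e (successors {c, e, f}): φ is false.
  f (successors ∅): φ is true.
For instance, at d:
  At d: ~<>q is true, p is false, so ~<>q & p is false.
    At d: <>q is false, so ~<>q is true.
      At d: <>q requires q at some successor in {b}.
        At b: q is false.
      So <>q is false at d.
Satisfying worlds: {f}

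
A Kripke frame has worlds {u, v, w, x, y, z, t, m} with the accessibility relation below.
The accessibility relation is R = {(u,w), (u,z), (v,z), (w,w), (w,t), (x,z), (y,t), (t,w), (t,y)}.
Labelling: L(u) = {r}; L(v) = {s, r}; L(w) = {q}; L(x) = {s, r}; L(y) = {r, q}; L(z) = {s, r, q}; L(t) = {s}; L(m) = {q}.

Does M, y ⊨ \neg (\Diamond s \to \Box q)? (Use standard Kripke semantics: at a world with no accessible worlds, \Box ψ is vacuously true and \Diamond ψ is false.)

At y: \Diamond s \to \Box q is false, so \neg (\Diamond s \to \Box q) is true.
  At y: \Diamond s is true, \Box q is false, so \Diamond s \to \Box q is false.
    At y: \Diamond s requires s at some successor in {t}.
      s holds at t, so \Diamond s is true at y.
    At y: \Box q requires q at every successor {t}.
      q fails at t, so \Box q is false at y.

Yes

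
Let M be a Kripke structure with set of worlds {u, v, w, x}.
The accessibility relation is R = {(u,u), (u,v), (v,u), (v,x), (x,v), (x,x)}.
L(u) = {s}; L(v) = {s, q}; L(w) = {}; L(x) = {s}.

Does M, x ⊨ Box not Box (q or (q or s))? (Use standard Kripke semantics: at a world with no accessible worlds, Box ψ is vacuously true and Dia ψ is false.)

No

Recall that Box ψ holds at a world iff ψ holds at every accessible world, and Dia ψ holds iff ψ holds at some accessible world.
At x: Box not Box (q or (q or s)) requires not Box (q or (q or s)) at every successor {v, x}.
  not Box (q or (q or s)) fails at v, so Box not Box (q or (q or s)) is false at x.
    At v: Box (q or (q or s)) is true, so not Box (q or (q or s)) is false.
      At v: Box (q or (q or s)) requires q or (q or s) at every successor {u, x}.
        At u: q or (q or s) is true.
        At x: q or (q or s) is true.
      So Box (q or (q or s)) is true at v.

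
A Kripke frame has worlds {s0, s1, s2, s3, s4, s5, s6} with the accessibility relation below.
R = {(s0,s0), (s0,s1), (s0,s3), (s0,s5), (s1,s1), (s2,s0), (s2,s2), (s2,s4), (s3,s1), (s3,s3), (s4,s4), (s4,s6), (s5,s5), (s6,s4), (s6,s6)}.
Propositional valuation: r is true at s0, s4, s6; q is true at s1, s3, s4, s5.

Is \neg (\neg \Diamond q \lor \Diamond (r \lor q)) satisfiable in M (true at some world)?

No

Let φ = \neg (\neg \Diamond q \lor \Diamond (r \lor q)). Evaluate φ at each world:
  s0 (successors {s0, s1, s3, s5}): φ is false.
  s1 (successors {s1}): φ is false.
  s2 (successors {s0, s2, s4}): φ is false.
  s3 (successors {s1, s3}): φ is false.
  s4 (successors {s4, s6}): φ is false.
  s5 (successors {s5}): φ is false.
  s6 (successors {s4, s6}): φ is false.
For instance, at s4:
  At s4: \neg \Diamond q \lor \Diamond (r \lor q) is true, so \neg (\neg \Diamond q \lor \Diamond (r \lor q)) is false.
    At s4: \neg \Diamond q is false, \Diamond (r \lor q) is true, so \neg \Diamond q \lor \Diamond (r \lor q) is true.
      At s4: \Diamond q is true, so \neg \Diamond q is false.
      At s4: \Diamond (r \lor q) requires r \lor q at some successor in {s4, s6}.
        r \lor q holds at s4, so \Diamond (r \lor q) is true at s4.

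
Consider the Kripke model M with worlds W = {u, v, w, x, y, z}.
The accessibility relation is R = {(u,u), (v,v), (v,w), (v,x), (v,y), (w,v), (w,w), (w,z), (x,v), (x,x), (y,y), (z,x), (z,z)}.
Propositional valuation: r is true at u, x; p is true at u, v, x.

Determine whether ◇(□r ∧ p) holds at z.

Recall that □ψ holds at a world iff ψ holds at every accessible world, and ◇ψ holds iff ψ holds at some accessible world.
At z: ◇(□r ∧ p) requires □r ∧ p at some successor in {x, z}.
  At x: □r ∧ p is false.
  At z: □r ∧ p is false.
So ◇(□r ∧ p) is false at z.

No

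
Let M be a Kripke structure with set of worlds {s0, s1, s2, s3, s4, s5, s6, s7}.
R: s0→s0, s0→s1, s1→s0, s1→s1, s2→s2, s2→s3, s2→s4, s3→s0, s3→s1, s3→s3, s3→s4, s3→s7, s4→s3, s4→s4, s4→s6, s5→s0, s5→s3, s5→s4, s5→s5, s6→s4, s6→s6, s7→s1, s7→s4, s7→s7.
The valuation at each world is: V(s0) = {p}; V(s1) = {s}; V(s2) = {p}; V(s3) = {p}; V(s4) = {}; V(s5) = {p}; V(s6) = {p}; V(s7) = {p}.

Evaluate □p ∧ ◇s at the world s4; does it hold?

No

Recall that □ψ holds at a world iff ψ holds at every accessible world, and ◇ψ holds iff ψ holds at some accessible world.
At s4: □p is false, ◇s is false, so □p ∧ ◇s is false.
  At s4: □p requires p at every successor {s3, s4, s6}.
    p fails at s4, so □p is false at s4.
  At s4: ◇s requires s at some successor in {s3, s4, s6}.
    At s3: s is false.
    At s4: s is false.
    At s6: s is false.
  So ◇s is false at s4.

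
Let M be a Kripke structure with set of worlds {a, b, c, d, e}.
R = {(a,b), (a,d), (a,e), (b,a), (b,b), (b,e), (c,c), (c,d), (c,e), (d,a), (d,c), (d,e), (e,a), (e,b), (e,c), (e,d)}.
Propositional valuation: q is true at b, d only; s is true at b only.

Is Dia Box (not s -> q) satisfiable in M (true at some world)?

Let φ = Dia Box (not s -> q). Evaluate φ at each world:
  a (successors {b, d, e}): φ is false.
  b (successors {a, b, e}): φ is false.
  c (successors {c, d, e}): φ is false.
  d (successors {a, c, e}): φ is false.
  e (successors {a, b, c, d}): φ is false.
For instance, at b:
  At b: Dia Box (not s -> q) requires Box (not s -> q) at some successor in {a, b, e}.
    At a: Box (not s -> q) is false.
    At b: Box (not s -> q) is false.
    At e: Box (not s -> q) is false.
  So Dia Box (not s -> q) is false at b.

No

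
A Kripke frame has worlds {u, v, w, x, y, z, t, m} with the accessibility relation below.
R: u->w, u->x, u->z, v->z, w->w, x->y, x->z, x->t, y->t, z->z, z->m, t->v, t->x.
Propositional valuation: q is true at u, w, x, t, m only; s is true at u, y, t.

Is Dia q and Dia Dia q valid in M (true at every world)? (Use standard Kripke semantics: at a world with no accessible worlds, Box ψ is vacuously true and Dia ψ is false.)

Recall that Dia ψ holds at a world iff ψ holds at some accessible world.
Let φ = Dia q and Dia Dia q. Evaluate φ at each world:
  u (successors {w, x, z}): φ is true.
  v (successors {z}): φ is false.
  w (successors {w}): φ is true.
  x (successors {y, z, t}): φ is true.
  y (successors {t}): φ is true.
  z (successors {z, m}): φ is true.
  t (successors {v, x}): φ is true.
  m (successors ∅): φ is false.
Detail at v (counterexample):
  At v: Dia q is false, Dia Dia q is true, so Dia q and Dia Dia q is false.
    At v: Dia q requires q at some successor in {z}.
      At z: q is false.
    So Dia q is false at v.
    At v: Dia Dia q requires Dia q at some successor in {z}.
      Dia q holds at z, so Dia Dia q is true at v.

No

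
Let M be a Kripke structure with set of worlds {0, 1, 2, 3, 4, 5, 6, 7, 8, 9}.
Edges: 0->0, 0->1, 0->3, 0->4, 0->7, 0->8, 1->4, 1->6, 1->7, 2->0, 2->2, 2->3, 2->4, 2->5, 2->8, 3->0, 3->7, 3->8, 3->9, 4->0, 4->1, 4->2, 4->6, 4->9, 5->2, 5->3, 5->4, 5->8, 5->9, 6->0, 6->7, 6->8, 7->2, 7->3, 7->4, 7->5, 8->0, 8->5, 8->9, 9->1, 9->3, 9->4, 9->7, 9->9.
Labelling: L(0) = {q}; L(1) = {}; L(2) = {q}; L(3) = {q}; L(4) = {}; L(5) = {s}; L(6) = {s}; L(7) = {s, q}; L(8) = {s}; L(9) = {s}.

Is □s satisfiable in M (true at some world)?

No

Let φ = □s. Evaluate φ at each world:
  0 (successors {0, 1, 3, 4, 7, 8}): φ is false.
  1 (successors {4, 6, 7}): φ is false.
  2 (successors {0, 2, 3, 4, 5, 8}): φ is false.
  3 (successors {0, 7, 8, 9}): φ is false.
  4 (successors {0, 1, 2, 6, 9}): φ is false.
  5 (successors {2, 3, 4, 8, 9}): φ is false.
  6 (successors {0, 7, 8}): φ is false.
  7 (successors {2, 3, 4, 5}): φ is false.
  8 (successors {0, 5, 9}): φ is false.
  9 (successors {1, 3, 4, 7, 9}): φ is false.
For instance, at 5:
  At 5: □s requires s at every successor {2, 3, 4, 8, 9}.
    s fails at 2, so □s is false at 5.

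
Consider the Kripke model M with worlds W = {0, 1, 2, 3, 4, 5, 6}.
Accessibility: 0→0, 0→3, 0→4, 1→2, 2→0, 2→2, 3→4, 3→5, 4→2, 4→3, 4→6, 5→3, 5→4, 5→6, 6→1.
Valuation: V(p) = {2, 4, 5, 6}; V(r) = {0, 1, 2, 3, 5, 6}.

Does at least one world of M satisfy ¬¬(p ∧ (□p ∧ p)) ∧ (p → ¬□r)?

No

Let φ = ¬¬(p ∧ (□p ∧ p)) ∧ (p → ¬□r). Evaluate φ at each world:
  0 (successors {0, 3, 4}): φ is false.
  1 (successors {2}): φ is false.
  2 (successors {0, 2}): φ is false.
  3 (successors {4, 5}): φ is false.
  4 (successors {2, 3, 6}): φ is false.
  5 (successors {3, 4, 6}): φ is false.
  6 (successors {1}): φ is false.
For instance, at 4:
  At 4: ¬¬(p ∧ (□p ∧ p)) is false, p → ¬□r is false, so ¬¬(p ∧ (□p ∧ p)) ∧ (p → ¬□r) is false.
    At 4: ¬(p ∧ (□p ∧ p)) is true, so ¬¬(p ∧ (□p ∧ p)) is false.
      At 4: p ∧ (□p ∧ p) is false, so ¬(p ∧ (□p ∧ p)) is true.
    At 4: p is true, ¬□r is false, so p → ¬□r is false.
      At 4: □r is true, so ¬□r is false.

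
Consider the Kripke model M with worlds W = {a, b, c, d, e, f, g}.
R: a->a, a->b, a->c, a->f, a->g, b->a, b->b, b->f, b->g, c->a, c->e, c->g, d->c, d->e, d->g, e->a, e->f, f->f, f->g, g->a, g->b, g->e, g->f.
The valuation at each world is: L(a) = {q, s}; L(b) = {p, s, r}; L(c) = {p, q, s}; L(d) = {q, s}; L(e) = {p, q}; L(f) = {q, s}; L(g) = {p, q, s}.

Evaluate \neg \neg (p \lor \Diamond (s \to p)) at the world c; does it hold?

Recall that \Diamond ψ holds at a world iff ψ holds at some accessible world.
At c: \neg (p \lor \Diamond (s \to p)) is false, so \neg \neg (p \lor \Diamond (s \to p)) is true.
  At c: p \lor \Diamond (s \to p) is true, so \neg (p \lor \Diamond (s \to p)) is false.
    At c: p is true, \Diamond (s \to p) is true, so p \lor \Diamond (s \to p) is true.
      At c: \Diamond (s \to p) requires s \to p at some successor in {a, e, g}.
        s \to p holds at e, so \Diamond (s \to p) is true at c.

Yes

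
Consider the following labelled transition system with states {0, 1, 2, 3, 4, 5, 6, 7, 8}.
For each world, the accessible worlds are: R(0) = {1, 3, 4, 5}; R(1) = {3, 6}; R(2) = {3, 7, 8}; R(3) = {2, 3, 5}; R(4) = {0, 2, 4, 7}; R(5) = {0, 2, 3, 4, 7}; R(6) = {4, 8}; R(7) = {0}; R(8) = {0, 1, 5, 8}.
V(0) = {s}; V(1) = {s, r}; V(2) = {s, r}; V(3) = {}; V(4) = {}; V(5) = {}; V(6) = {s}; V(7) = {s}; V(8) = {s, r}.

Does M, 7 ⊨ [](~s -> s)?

Yes

Recall that []ψ holds at a world iff ψ holds at every accessible world, and <>ψ holds iff ψ holds at some accessible world.
At 7: [](~s -> s) requires ~s -> s at every successor {0}.
  At 0: ~s -> s is true.
So [](~s -> s) is true at 7.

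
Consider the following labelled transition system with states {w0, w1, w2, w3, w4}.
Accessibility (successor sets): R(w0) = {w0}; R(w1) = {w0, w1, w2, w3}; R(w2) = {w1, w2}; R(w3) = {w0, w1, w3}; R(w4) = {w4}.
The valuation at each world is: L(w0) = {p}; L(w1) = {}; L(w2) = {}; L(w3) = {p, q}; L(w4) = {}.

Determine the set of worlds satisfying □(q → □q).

Recall that □ψ holds at a world iff ψ holds at every accessible world, and ◇ψ holds iff ψ holds at some accessible world.
Let φ = □(q → □q). Evaluate φ at each world:
  w0 (successors {w0}): φ is true.
  w1 (successors {w0, w1, w2, w3}): φ is false.
  w2 (successors {w1, w2}): φ is true.
  w3 (successors {w0, w1, w3}): φ is false.
  w4 (successors {w4}): φ is true.
For instance, at w4:
  At w4: □(q → □q) requires q → □q at every successor {w4}.
      At w4: q is false, □q is false, so q → □q is true.
  So □(q → □q) is true at w4.
Satisfying worlds: {w0, w2, w4}

w0, w2, w4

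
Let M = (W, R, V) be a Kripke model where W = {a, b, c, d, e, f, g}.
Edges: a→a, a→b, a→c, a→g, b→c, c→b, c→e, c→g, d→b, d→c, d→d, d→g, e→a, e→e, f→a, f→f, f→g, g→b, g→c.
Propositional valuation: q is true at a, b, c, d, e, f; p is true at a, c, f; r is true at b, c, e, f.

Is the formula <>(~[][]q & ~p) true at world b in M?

No

At b: <>(~[][]q & ~p) requires ~[][]q & ~p at some successor in {c}.
  At c: ~[][]q & ~p is false.
So <>(~[][]q & ~p) is false at b.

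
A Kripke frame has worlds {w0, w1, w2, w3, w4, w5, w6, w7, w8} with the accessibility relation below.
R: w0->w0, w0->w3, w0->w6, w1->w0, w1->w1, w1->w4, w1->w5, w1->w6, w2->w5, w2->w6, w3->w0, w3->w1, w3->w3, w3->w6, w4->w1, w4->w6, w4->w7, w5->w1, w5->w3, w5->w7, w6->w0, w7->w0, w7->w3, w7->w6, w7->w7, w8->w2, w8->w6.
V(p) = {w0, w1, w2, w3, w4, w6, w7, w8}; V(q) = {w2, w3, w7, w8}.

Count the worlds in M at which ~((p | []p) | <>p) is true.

0

Let φ = ~((p | []p) | <>p). Evaluate φ at each world:
  w0 (successors {w0, w3, w6}): φ is false.
  w1 (successors {w0, w1, w4, w5, w6}): φ is false.
  w2 (successors {w5, w6}): φ is false.
  w3 (successors {w0, w1, w3, w6}): φ is false.
  w4 (successors {w1, w6, w7}): φ is false.
  w5 (successors {w1, w3, w7}): φ is false.
  w6 (successors {w0}): φ is false.
  w7 (successors {w0, w3, w6, w7}): φ is false.
  w8 (successors {w2, w6}): φ is false.
For instance, at w2:
  At w2: (p | []p) | <>p is true, so ~((p | []p) | <>p) is false.
    At w2: p | []p is true, <>p is true, so (p | []p) | <>p is true.
      At w2: p is true, []p is false, so p | []p is true.
      At w2: <>p requires p at some successor in {w5, w6}.
        p holds at w6, so <>p is true at w2.
Satisfying worlds: none.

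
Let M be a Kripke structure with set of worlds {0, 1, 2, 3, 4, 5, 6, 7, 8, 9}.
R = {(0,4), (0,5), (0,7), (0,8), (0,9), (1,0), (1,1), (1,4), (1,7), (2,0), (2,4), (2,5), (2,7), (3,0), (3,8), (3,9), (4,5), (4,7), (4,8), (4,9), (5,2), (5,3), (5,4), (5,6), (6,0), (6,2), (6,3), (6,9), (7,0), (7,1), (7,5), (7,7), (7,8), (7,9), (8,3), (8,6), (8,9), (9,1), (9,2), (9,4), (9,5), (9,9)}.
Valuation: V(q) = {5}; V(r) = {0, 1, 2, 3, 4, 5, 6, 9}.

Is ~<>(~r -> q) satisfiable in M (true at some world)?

No

Recall that <>ψ holds at a world iff ψ holds at some accessible world.
Let φ = ~<>(~r -> q). Evaluate φ at each world:
  0 (successors {4, 5, 7, 8, 9}): φ is false.
  1 (successors {0, 1, 4, 7}): φ is false.
  2 (successors {0, 4, 5, 7}): φ is false.
  3 (successors {0, 8, 9}): φ is false.
  4 (successors {5, 7, 8, 9}): φ is false.
  5 (successors {2, 3, 4, 6}): φ is false.
  6 (successors {0, 2, 3, 9}): φ is false.
  7 (successors {0, 1, 5, 7, 8, 9}): φ is false.
  8 (successors {3, 6, 9}): φ is false.
  9 (successors {1, 2, 4, 5, 9}): φ is false.
For instance, at 0:
  At 0: <>(~r -> q) is true, so ~<>(~r -> q) is false.
    At 0: <>(~r -> q) requires ~r -> q at some successor in {4, 5, 7, 8, 9}.
      ~r -> q holds at 4, so <>(~r -> q) is true at 0.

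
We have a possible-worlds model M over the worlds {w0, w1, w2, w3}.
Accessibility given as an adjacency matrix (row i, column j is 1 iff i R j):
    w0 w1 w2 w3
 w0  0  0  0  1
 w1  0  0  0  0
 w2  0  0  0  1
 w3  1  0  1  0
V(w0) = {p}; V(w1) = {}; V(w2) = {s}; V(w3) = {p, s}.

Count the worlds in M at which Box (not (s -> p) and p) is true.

1

Let φ = Box (not (s -> p) and p). Evaluate φ at each world:
  w0 (successors {w3}): φ is false.
  w1 (successors ∅): φ is true.
  w2 (successors {w3}): φ is false.
  w3 (successors {w0, w2}): φ is false.
For instance, at w3:
  At w3: Box (not (s -> p) and p) requires not (s -> p) and p at every successor {w0, w2}.
    not (s -> p) and p fails at w0, so Box (not (s -> p) and p) is false at w3.
Satisfying worlds: {w1}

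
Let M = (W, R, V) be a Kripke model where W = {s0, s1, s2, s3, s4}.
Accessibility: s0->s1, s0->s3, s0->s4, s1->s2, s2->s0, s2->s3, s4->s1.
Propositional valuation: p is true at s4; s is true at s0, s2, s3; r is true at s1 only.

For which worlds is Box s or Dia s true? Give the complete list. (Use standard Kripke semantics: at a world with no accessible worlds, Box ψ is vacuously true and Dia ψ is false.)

Let φ = Box s or Dia s. Evaluate φ at each world:
  s0 (successors {s1, s3, s4}): φ is true.
  s1 (successors {s2}): φ is true.
  s2 (successors {s0, s3}): φ is true.
  s3 (successors ∅): φ is true.
  s4 (successors {s1}): φ is false.
For instance, at s1:
  At s1: Box s is true, Dia s is true, so Box s or Dia s is true.
    At s1: Box s requires s at every successor {s2}.
      At s2: s is true.
    So Box s is true at s1.
    At s1: Dia s requires s at some successor in {s2}.
      s holds at s2, so Dia s is true at s1.
Satisfying worlds: {s0, s1, s2, s3}

s0, s1, s2, s3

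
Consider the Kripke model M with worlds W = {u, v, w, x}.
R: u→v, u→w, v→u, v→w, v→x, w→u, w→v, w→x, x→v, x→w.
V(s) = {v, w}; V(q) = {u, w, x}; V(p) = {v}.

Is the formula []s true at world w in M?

No

At w: []s requires s at every successor {u, v, x}.
  s fails at u, so []s is false at w.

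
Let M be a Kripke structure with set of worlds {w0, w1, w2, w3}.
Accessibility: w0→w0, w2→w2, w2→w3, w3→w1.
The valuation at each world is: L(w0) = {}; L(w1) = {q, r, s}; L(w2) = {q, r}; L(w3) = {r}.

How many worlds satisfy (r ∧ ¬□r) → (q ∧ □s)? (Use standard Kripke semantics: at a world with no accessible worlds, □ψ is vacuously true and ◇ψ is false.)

Let φ = (r ∧ ¬□r) → (q ∧ □s). Evaluate φ at each world:
  w0 (successors {w0}): φ is true.
  w1 (successors ∅): φ is true.
  w2 (successors {w2, w3}): φ is true.
  w3 (successors {w1}): φ is true.
For instance, at w0:
  At w0: r ∧ ¬□r is false, q ∧ □s is false, so (r ∧ ¬□r) → (q ∧ □s) is true.
    At w0: r is false, ¬□r is true, so r ∧ ¬□r is false.
      At w0: □r is false, so ¬□r is true.
    At w0: q is false, □s is false, so q ∧ □s is false.
      At w0: □s requires s at every successor {w0}.
        s fails at w0, so □s is false at w0.
Satisfying worlds: {w0, w1, w2, w3}

4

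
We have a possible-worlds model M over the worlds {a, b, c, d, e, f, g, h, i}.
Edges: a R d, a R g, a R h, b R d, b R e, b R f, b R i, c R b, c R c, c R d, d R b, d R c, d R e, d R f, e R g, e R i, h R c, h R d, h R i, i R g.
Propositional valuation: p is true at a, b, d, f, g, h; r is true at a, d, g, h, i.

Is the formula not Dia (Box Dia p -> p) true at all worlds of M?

Recall that Box ψ holds at a world iff ψ holds at every accessible world, and Dia ψ holds iff ψ holds at some accessible world.
Let φ = not Dia (Box Dia p -> p). Evaluate φ at each world:
  a (successors {d, g, h}): φ is false.
  b (successors {d, e, f, i}): φ is false.
  c (successors {b, c, d}): φ is false.
  d (successors {b, c, e, f}): φ is false.
  e (successors {g, i}): φ is false.
  f (successors ∅): φ is true.
  g (successors ∅): φ is true.
  h (successors {c, d, i}): φ is false.
  i (successors {g}): φ is false.
Detail at a (counterexample):
  At a: Dia (Box Dia p -> p) is true, so not Dia (Box Dia p -> p) is false.
    At a: Dia (Box Dia p -> p) requires Box Dia p -> p at some successor in {d, g, h}.
      Box Dia p -> p holds at d, so Dia (Box Dia p -> p) is true at a.

No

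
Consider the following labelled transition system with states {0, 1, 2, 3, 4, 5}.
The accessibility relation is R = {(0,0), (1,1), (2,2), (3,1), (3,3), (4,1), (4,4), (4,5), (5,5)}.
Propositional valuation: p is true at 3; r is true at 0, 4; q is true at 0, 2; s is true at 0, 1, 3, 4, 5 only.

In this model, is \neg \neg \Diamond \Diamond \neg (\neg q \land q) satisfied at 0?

Yes

At 0: \neg \Diamond \Diamond \neg (\neg q \land q) is false, so \neg \neg \Diamond \Diamond \neg (\neg q \land q) is true.
  At 0: \Diamond \Diamond \neg (\neg q \land q) is true, so \neg \Diamond \Diamond \neg (\neg q \land q) is false.
    At 0: \Diamond \Diamond \neg (\neg q \land q) requires \Diamond \neg (\neg q \land q) at some successor in {0}.
      \Diamond \neg (\neg q \land q) holds at 0, so \Diamond \Diamond \neg (\neg q \land q) is true at 0.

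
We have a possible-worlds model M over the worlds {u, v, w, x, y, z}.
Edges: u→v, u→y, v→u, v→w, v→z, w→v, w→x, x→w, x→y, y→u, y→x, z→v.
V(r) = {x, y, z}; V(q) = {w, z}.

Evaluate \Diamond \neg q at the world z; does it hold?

Recall that \Diamond ψ holds at a world iff ψ holds at some accessible world.
At z: \Diamond \neg q requires \neg q at some successor in {v}.
  \neg q holds at v, so \Diamond \neg q is true at z.

Yes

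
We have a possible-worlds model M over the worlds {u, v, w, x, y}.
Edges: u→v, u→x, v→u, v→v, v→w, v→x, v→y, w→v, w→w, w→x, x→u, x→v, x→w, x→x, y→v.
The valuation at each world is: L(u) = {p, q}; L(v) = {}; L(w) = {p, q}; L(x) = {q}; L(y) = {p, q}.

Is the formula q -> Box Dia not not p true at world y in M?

Yes

At y: q is true, Box Dia not not p is true, so q -> Box Dia not not p is true.
  At y: Box Dia not not p requires Dia not not p at every successor {v}.
      At v: Dia not not p requires not not p at some successor in {u, v, w, x, y}.
        not not p holds at u, so Dia not not p is true at v.
  So Box Dia not not p is true at y.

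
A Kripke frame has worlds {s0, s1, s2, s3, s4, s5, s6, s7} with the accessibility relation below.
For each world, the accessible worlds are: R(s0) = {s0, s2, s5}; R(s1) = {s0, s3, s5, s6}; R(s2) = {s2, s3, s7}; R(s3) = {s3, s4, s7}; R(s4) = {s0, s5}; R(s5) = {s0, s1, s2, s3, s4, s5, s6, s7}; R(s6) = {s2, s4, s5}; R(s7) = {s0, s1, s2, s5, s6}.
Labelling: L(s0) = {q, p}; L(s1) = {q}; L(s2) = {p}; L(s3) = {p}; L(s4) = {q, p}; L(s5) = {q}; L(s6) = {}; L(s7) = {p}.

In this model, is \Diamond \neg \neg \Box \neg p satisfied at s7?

At s7: \Diamond \neg \neg \Box \neg p requires \neg \neg \Box \neg p at some successor in {s0, s1, s2, s5, s6}.
  At s0: \neg \neg \Box \neg p is false.
  At s1: \neg \neg \Box \neg p is false.
  At s2: \neg \neg \Box \neg p is false.
  At s5: \neg \neg \Box \neg p is false.
  At s6: \neg \neg \Box \neg p is false.
So \Diamond \neg \neg \Box \neg p is false at s7.

No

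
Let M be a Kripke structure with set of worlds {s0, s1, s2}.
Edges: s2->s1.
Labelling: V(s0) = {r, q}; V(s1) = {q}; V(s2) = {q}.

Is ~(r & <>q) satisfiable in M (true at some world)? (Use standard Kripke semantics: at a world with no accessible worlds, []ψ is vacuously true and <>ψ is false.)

Let φ = ~(r & <>q). Evaluate φ at each world:
  s0 (successors ∅): φ is true.
  s1 (successors ∅): φ is true.
  s2 (successors {s1}): φ is true.
Detail at s0 (witness):
  At s0: r & <>q is false, so ~(r & <>q) is true.
    At s0: r is true, <>q is false, so r & <>q is false.
      At s0: no accessible worlds, so <>q is false.

Yes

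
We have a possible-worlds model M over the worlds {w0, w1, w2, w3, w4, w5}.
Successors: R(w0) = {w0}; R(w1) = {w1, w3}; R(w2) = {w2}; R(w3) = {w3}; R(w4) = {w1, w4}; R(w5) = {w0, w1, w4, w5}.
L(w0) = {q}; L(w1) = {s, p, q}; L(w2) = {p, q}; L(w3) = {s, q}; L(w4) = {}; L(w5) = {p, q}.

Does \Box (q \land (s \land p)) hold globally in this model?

No

Let φ = \Box (q \land (s \land p)). Evaluate φ at each world:
  w0 (successors {w0}): φ is false.
  w1 (successors {w1, w3}): φ is false.
  w2 (successors {w2}): φ is false.
  w3 (successors {w3}): φ is false.
  w4 (successors {w1, w4}): φ is false.
  w5 (successors {w0, w1, w4, w5}): φ is false.
Detail at w0 (counterexample):
  At w0: \Box (q \land (s \land p)) requires q \land (s \land p) at every successor {w0}.
    q \land (s \land p) fails at w0, so \Box (q \land (s \land p)) is false at w0.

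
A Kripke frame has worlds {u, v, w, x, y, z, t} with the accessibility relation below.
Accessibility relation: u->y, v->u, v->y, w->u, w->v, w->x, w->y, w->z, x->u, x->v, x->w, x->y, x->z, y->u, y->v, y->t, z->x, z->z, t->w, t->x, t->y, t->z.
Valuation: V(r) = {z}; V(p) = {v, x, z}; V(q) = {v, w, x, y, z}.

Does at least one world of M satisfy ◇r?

Recall that ◇ψ holds at a world iff ψ holds at some accessible world.
Let φ = ◇r. Evaluate φ at each world:
  u (successors {y}): φ is false.
  v (successors {u, y}): φ is false.
  w (successors {u, v, x, y, z}): φ is true.
  x (successors {u, v, w, y, z}): φ is true.
  y (successors {u, v, t}): φ is false.
  z (successors {x, z}): φ is true.
  t (successors {w, x, y, z}): φ is true.
Detail at w (witness):
  At w: ◇r requires r at some successor in {u, v, x, y, z}.
    r holds at z, so ◇r is true at w.

Yes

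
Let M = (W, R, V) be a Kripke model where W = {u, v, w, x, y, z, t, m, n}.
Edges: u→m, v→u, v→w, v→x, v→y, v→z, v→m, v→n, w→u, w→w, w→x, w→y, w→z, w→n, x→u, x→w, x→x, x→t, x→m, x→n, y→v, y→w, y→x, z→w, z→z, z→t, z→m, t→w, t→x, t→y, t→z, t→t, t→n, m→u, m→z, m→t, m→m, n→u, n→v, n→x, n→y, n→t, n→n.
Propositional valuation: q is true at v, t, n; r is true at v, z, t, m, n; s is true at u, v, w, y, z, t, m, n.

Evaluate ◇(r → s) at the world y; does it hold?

Yes

At y: ◇(r → s) requires r → s at some successor in {v, w, x}.
  r → s holds at v, so ◇(r → s) is true at y.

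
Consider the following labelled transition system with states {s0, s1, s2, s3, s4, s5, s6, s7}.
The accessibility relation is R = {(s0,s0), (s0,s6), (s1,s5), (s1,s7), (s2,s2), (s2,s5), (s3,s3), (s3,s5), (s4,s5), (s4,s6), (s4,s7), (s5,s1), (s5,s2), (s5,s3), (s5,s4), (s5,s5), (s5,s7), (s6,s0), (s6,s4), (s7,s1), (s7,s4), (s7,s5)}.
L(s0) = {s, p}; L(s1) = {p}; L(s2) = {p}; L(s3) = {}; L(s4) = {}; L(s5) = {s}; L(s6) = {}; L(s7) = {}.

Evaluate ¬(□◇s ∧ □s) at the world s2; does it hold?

Yes

At s2: □◇s ∧ □s is false, so ¬(□◇s ∧ □s) is true.
  At s2: □◇s is true, □s is false, so □◇s ∧ □s is false.
    At s2: □◇s requires ◇s at every successor {s2, s5}.
      At s2: ◇s is true.
      At s5: ◇s is true.
    So □◇s is true at s2.
    At s2: □s requires s at every successor {s2, s5}.
      s fails at s2, so □s is false at s2.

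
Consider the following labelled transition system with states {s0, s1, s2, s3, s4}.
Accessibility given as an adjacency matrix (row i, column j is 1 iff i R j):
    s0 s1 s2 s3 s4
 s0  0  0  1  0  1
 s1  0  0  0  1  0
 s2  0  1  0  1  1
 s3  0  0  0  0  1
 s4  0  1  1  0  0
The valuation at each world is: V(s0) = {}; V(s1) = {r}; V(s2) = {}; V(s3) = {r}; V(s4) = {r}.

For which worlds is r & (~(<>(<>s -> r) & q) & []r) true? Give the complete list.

Let φ = r & (~(<>(<>s -> r) & q) & []r). Evaluate φ at each world:
  s0 (successors {s2, s4}): φ is false.
  s1 (successors {s3}): φ is true.
  s2 (successors {s1, s3, s4}): φ is false.
  s3 (successors {s4}): φ is true.
  s4 (successors {s1, s2}): φ is false.
For instance, at s2:
  At s2: r is false, ~(<>(<>s -> r) & q) & []r is true, so r & (~(<>(<>s -> r) & q) & []r) is false.
    At s2: ~(<>(<>s -> r) & q) is true, []r is true, so ~(<>(<>s -> r) & q) & []r is true.
      At s2: <>(<>s -> r) & q is false, so ~(<>(<>s -> r) & q) is true.
      At s2: []r requires r at every successor {s1, s3, s4}.
        At s1: r is true.
        At s3: r is true.
        At s4: r is true.
      So []r is true at s2.
Satisfying worlds: {s1, s3}

s1, s3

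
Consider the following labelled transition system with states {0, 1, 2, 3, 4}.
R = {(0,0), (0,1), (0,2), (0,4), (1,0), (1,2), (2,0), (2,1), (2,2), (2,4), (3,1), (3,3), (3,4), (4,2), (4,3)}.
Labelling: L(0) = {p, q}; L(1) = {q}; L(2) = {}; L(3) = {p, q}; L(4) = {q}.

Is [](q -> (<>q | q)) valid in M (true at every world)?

Yes

Let φ = [](q -> (<>q | q)). Evaluate φ at each world:
  0 (successors {0, 1, 2, 4}): φ is true.
  1 (successors {0, 2}): φ is true.
  2 (successors {0, 1, 2, 4}): φ is true.
  3 (successors {1, 3, 4}): φ is true.
  4 (successors {2, 3}): φ is true.
For instance, at 4:
  At 4: [](q -> (<>q | q)) requires q -> (<>q | q) at every successor {2, 3}.
      At 2: q is false, <>q | q is true, so q -> (<>q | q) is true.
      At 3: q is true, <>q | q is true, so q -> (<>q | q) is true.
  So [](q -> (<>q | q)) is true at 4.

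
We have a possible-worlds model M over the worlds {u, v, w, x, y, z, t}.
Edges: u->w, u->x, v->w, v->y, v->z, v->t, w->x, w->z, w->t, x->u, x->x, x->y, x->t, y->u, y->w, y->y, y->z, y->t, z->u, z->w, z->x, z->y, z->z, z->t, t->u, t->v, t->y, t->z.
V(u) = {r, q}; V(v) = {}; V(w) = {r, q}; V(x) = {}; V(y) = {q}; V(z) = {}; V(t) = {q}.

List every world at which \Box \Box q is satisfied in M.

Let φ = \Box \Box q. Evaluate φ at each world:
  u (successors {w, x}): φ is false.
  v (successors {w, y, z, t}): φ is false.
  w (successors {x, z, t}): φ is false.
  x (successors {u, x, y, t}): φ is false.
  y (successors {u, w, y, z, t}): φ is false.
  z (successors {u, w, x, y, z, t}): φ is false.
  t (successors {u, v, y, z}): φ is false.
For instance, at w:
  At w: \Box \Box q requires \Box q at every successor {x, z, t}.
    \Box q fails at x, so \Box \Box q is false at w.
      At x: \Box q requires q at every successor {u, x, y, t}.
        q fails at x, so \Box q is false at x.
Satisfying worlds: none.

none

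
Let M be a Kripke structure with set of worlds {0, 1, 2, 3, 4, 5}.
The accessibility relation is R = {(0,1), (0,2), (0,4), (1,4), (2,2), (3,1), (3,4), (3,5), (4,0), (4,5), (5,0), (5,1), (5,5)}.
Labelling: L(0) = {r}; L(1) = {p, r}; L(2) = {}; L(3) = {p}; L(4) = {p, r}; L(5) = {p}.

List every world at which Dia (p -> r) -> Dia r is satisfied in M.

0, 1, 3, 4, 5

Let φ = Dia (p -> r) -> Dia r. Evaluate φ at each world:
  0 (successors {1, 2, 4}): φ is true.
  1 (successors {4}): φ is true.
  2 (successors {2}): φ is false.
  3 (successors {1, 4, 5}): φ is true.
  4 (successors {0, 5}): φ is true.
  5 (successors {0, 1, 5}): φ is true.
For instance, at 4:
  At 4: Dia (p -> r) is true, Dia r is true, so Dia (p -> r) -> Dia r is true.
    At 4: Dia (p -> r) requires p -> r at some successor in {0, 5}.
      p -> r holds at 0, so Dia (p -> r) is true at 4.
    At 4: Dia r requires r at some successor in {0, 5}.
      r holds at 0, so Dia r is true at 4.
Satisfying worlds: {0, 1, 3, 4, 5}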